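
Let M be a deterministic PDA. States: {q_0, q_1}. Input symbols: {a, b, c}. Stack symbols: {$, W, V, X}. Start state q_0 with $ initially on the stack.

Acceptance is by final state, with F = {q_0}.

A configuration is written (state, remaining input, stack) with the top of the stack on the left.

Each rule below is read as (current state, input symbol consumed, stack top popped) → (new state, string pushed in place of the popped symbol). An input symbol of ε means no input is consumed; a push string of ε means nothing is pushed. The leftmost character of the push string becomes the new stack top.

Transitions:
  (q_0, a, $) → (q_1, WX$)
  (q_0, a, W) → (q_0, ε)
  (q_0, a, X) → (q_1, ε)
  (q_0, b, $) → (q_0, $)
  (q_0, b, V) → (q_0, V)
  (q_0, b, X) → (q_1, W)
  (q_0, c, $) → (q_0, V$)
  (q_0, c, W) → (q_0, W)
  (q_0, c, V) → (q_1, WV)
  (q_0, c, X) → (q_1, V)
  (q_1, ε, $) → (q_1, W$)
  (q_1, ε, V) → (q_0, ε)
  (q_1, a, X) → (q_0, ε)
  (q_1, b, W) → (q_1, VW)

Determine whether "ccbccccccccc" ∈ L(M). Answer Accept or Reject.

(q_0, ccbccccccccc, $)
  read c, top $: go to q_0, push V$ → (q_0, cbccccccccc, V$)
  read c, top V: go to q_1, push WV → (q_1, bccccccccc, WV$)
  read b, top W: go to q_1, push VW → (q_1, ccccccccc, VWV$)
  ε-move, top V: go to q_0, push ε → (q_0, ccccccccc, WV$)
  read c, top W: go to q_0, push W → (q_0, cccccccc, WV$)
  read c, top W: go to q_0, push W → (q_0, ccccccc, WV$)
  read c, top W: go to q_0, push W → (q_0, cccccc, WV$)
  read c, top W: go to q_0, push W → (q_0, ccccc, WV$)
  read c, top W: go to q_0, push W → (q_0, cccc, WV$)
  read c, top W: go to q_0, push W → (q_0, ccc, WV$)
  read c, top W: go to q_0, push W → (q_0, cc, WV$)
  read c, top W: go to q_0, push W → (q_0, c, WV$)
  read c, top W: go to q_0, push W → (q_0, ε, WV$)
All input consumed; state q_0 ∈ F.

Accept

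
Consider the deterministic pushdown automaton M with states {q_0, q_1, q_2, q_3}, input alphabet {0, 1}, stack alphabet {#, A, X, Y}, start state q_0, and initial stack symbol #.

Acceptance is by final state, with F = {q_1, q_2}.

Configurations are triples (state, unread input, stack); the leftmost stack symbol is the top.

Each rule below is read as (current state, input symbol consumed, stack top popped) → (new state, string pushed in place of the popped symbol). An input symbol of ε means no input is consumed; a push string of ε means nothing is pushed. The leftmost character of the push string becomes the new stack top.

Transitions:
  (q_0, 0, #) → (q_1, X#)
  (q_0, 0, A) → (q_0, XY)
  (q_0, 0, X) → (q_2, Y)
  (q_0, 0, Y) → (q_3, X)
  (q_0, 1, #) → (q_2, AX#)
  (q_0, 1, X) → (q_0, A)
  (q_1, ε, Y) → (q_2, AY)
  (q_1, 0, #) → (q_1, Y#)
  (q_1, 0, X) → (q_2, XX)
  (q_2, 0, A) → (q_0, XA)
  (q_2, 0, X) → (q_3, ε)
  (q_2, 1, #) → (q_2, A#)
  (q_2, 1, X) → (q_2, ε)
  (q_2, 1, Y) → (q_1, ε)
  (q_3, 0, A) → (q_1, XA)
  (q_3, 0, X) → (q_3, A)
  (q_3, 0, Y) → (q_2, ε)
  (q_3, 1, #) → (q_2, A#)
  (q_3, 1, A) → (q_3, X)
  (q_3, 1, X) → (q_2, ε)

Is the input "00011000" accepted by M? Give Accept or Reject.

(q_0, 00011000, #)
  read 0, top #: go to q_1, push X# → (q_1, 0011000, X#)
  read 0, top X: go to q_2, push XX → (q_2, 011000, XX#)
  read 0, top X: go to q_3, push ε → (q_3, 11000, X#)
  read 1, top X: go to q_2, push ε → (q_2, 1000, #)
  read 1, top #: go to q_2, push A# → (q_2, 000, A#)
  read 0, top A: go to q_0, push XA → (q_0, 00, XA#)
  read 0, top X: go to q_2, push Y → (q_2, 0, YA#)
No transition applies at (q_2, 0, YA#); input not fully consumed.

Reject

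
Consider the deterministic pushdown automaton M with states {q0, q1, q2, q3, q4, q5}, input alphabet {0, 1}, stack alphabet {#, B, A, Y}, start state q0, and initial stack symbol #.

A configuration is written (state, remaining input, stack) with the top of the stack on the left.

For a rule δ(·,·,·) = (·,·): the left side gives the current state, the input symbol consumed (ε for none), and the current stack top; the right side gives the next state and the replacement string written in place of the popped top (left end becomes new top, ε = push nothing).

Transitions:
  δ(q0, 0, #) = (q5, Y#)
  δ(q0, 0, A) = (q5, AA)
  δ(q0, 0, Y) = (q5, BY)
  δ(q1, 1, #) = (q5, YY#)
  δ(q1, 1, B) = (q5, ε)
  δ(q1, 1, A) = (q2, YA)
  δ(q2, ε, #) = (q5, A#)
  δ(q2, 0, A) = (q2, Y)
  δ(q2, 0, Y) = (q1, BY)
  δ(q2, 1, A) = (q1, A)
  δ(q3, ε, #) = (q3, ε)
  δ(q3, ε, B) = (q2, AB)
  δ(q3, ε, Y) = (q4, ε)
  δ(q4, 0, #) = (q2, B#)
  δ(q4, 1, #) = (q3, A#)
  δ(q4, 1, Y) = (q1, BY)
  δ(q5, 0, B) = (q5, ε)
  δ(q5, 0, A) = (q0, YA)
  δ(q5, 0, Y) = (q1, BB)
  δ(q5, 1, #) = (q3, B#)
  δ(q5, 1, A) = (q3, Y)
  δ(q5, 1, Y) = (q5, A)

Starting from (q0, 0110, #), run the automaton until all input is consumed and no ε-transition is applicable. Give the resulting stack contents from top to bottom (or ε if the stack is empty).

(q0, 0110, #) ⊢ (q5, 110, Y#) ⊢ (q5, 10, A#) ⊢ (q3, 0, Y#) ⊢ (q4, 0, #) ⊢ (q2, ε, B#)
All input consumed in state q2 with stack B#.

B#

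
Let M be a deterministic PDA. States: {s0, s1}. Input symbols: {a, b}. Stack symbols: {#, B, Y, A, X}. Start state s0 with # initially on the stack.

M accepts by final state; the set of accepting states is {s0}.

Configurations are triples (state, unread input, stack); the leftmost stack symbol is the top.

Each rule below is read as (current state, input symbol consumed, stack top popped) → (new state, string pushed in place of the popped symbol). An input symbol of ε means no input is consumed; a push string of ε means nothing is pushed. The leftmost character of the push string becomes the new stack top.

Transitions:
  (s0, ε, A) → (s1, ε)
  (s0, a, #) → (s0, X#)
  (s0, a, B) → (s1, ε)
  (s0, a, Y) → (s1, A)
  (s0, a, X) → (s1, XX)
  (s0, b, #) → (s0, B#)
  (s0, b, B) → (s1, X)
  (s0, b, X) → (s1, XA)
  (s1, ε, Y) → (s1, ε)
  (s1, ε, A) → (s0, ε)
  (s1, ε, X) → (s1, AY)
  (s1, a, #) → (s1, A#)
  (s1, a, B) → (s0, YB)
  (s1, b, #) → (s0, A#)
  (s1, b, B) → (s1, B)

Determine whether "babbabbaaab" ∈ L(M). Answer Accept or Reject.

Reject

(s0, babbabbaaab, #)
  read b, top #: go to s0, push B# → (s0, abbabbaaab, B#)
  read a, top B: go to s1, push ε → (s1, bbabbaaab, #)
  read b, top #: go to s0, push A# → (s0, babbaaab, A#)
  ε-move, top A: go to s1, push ε → (s1, babbaaab, #)
  read b, top #: go to s0, push A# → (s0, abbaaab, A#)
  ε-move, top A: go to s1, push ε → (s1, abbaaab, #)
  read a, top #: go to s1, push A# → (s1, bbaaab, A#)
  ε-move, top A: go to s0, push ε → (s0, bbaaab, #)
  read b, top #: go to s0, push B# → (s0, baaab, B#)
  read b, top B: go to s1, push X → (s1, aaab, X#)
  ε-move, top X: go to s1, push AY → (s1, aaab, AY#)
  ε-move, top A: go to s0, push ε → (s0, aaab, Y#)
  read a, top Y: go to s1, push A → (s1, aab, A#)
  ε-move, top A: go to s0, push ε → (s0, aab, #)
  read a, top #: go to s0, push X# → (s0, ab, X#)
  read a, top X: go to s1, push XX → (s1, b, XX#)
  ε-move, top X: go to s1, push AY → (s1, b, AYX#)
  ε-move, top A: go to s0, push ε → (s0, b, YX#)
No transition applies at (s0, b, YX#); input not fully consumed.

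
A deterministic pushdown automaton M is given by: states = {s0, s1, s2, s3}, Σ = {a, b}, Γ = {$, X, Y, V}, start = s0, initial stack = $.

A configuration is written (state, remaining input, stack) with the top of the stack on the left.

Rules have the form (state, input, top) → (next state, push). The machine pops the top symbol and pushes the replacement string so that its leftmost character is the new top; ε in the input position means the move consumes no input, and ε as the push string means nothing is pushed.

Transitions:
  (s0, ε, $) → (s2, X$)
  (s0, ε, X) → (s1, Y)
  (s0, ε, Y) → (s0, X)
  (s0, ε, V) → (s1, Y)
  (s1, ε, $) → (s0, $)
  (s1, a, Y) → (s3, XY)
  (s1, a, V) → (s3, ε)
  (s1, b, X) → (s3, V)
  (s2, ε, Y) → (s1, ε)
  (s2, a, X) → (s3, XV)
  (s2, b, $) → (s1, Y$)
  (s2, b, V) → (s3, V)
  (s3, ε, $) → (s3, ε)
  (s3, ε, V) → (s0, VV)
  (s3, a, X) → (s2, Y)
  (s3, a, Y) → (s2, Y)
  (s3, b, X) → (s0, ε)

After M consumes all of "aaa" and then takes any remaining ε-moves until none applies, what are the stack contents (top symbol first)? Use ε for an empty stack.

ε

(s0, aaa, $) ⊢ (s2, aaa, X$) ⊢ (s3, aa, XV$) ⊢ (s2, a, YV$) ⊢ (s1, a, V$) ⊢ (s3, ε, $) ⊢ (s3, ε, ε)
All input consumed in state s3 with stack ε.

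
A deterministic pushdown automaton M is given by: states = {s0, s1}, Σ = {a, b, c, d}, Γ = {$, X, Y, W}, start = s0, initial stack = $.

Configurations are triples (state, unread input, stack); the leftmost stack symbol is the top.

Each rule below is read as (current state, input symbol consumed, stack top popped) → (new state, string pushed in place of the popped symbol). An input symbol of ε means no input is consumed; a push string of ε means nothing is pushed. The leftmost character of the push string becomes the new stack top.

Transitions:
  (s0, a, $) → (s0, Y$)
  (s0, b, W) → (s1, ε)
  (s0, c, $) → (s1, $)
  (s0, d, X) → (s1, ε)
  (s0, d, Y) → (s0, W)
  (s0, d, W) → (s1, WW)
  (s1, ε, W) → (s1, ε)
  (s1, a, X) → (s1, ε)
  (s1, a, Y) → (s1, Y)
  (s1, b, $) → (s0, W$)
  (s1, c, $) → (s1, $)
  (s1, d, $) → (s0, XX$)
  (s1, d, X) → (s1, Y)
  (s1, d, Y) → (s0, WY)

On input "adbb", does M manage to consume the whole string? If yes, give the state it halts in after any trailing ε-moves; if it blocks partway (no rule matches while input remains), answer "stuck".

s0

(s0, adbb, $) ⊢ (s0, dbb, Y$) ⊢ (s0, bb, W$) ⊢ (s1, b, $) ⊢ (s0, ε, W$)
All input consumed; M is in state s0.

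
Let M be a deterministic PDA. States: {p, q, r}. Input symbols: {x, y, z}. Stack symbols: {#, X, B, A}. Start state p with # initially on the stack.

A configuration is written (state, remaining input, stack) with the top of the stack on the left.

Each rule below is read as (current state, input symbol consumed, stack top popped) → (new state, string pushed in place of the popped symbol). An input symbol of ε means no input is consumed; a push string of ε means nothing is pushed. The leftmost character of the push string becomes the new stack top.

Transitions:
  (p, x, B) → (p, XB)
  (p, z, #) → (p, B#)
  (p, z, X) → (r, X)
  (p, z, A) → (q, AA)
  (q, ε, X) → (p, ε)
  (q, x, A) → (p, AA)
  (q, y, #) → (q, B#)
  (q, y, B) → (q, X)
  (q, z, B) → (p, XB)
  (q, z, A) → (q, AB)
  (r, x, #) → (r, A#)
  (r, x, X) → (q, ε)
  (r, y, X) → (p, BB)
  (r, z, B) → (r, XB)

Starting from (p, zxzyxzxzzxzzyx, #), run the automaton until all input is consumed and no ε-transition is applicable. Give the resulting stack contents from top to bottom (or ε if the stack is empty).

(p, zxzyxzxzzxzzyx, #) ⊢ (p, xzyxzxzzxzzyx, B#) ⊢ (p, zyxzxzzxzzyx, XB#) ⊢ (r, yxzxzzxzzyx, XB#) ⊢ (p, xzxzzxzzyx, BBB#) ⊢ (p, zxzzxzzyx, XBBB#) ⊢ (r, xzzxzzyx, XBBB#) ⊢ (q, zzxzzyx, BBB#) ⊢ (p, zxzzyx, XBBB#) ⊢ (r, xzzyx, XBBB#) ⊢ (q, zzyx, BBB#) ⊢ (p, zyx, XBBB#) ⊢ (r, yx, XBBB#) ⊢ (p, x, BBBBB#) ⊢ (p, ε, XBBBBB#)
All input consumed in state p with stack XBBBBB#.

XBBBBB#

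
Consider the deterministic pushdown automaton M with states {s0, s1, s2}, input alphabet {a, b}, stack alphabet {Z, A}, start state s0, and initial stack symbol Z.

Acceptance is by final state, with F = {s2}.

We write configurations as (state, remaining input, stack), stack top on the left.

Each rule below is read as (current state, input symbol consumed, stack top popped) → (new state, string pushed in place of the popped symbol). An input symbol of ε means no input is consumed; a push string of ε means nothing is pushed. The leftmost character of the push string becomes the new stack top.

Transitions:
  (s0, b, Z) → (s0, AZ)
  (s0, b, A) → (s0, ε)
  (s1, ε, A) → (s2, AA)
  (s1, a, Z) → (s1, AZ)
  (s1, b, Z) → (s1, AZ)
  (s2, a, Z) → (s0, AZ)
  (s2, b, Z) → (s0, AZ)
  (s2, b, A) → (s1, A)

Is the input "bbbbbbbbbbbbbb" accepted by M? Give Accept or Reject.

(s0, bbbbbbbbbbbbbb, Z)
  read b, top Z: go to s0, push AZ → (s0, bbbbbbbbbbbbb, AZ)
  read b, top A: go to s0, push ε → (s0, bbbbbbbbbbbb, Z)
  read b, top Z: go to s0, push AZ → (s0, bbbbbbbbbbb, AZ)
  read b, top A: go to s0, push ε → (s0, bbbbbbbbbb, Z)
  read b, top Z: go to s0, push AZ → (s0, bbbbbbbbb, AZ)
  read b, top A: go to s0, push ε → (s0, bbbbbbbb, Z)
  read b, top Z: go to s0, push AZ → (s0, bbbbbbb, AZ)
  read b, top A: go to s0, push ε → (s0, bbbbbb, Z)
  read b, top Z: go to s0, push AZ → (s0, bbbbb, AZ)
  read b, top A: go to s0, push ε → (s0, bbbb, Z)
  read b, top Z: go to s0, push AZ → (s0, bbb, AZ)
  read b, top A: go to s0, push ε → (s0, bb, Z)
  read b, top Z: go to s0, push AZ → (s0, b, AZ)
  read b, top A: go to s0, push ε → (s0, ε, Z)
All input consumed; state s0 ∉ F and no further ε-move applies.

Reject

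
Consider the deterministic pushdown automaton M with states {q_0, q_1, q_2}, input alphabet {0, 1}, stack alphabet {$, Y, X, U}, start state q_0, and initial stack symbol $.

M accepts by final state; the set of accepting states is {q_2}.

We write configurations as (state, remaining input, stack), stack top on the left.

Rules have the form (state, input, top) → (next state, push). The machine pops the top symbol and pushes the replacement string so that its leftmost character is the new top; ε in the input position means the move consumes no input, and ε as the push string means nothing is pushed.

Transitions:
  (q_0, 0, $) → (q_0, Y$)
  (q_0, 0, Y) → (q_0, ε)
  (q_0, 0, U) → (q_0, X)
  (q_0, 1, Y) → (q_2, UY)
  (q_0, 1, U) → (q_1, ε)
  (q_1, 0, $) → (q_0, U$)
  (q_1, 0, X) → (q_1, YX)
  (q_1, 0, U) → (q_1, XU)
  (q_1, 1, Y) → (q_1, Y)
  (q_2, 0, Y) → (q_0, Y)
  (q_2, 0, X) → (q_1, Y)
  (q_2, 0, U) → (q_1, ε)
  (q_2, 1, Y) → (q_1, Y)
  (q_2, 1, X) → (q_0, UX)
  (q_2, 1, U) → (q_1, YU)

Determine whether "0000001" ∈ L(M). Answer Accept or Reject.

(q_0, 0000001, $)
  read 0, top $: go to q_0, push Y$ → (q_0, 000001, Y$)
  read 0, top Y: go to q_0, push ε → (q_0, 00001, $)
  read 0, top $: go to q_0, push Y$ → (q_0, 0001, Y$)
  read 0, top Y: go to q_0, push ε → (q_0, 001, $)
  read 0, top $: go to q_0, push Y$ → (q_0, 01, Y$)
  read 0, top Y: go to q_0, push ε → (q_0, 1, $)
No transition applies at (q_0, 1, $); input not fully consumed.

Reject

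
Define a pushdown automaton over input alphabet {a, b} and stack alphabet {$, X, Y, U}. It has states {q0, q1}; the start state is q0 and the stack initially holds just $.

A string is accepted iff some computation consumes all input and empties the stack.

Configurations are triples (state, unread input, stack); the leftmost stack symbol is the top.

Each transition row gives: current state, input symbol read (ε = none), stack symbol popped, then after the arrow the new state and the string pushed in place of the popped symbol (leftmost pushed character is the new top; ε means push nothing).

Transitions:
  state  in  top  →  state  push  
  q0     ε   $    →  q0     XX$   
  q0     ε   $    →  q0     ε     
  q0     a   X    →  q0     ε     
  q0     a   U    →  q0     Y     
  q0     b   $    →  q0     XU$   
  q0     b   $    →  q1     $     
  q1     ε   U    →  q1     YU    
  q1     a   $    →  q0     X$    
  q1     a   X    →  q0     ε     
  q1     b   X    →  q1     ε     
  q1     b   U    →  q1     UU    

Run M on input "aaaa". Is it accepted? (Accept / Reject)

Accept

One accepting computation: (q0, aaaa, $) ⊢ (q0, aaaa, XX$) ⊢ (q0, aaa, X$) ⊢ (q0, aa, $) ⊢ (q0, aa, XX$) ⊢ (q0, a, X$) ⊢ (q0, ε, $) ⊢ (q0, ε, ε)
All input consumed and the stack is empty.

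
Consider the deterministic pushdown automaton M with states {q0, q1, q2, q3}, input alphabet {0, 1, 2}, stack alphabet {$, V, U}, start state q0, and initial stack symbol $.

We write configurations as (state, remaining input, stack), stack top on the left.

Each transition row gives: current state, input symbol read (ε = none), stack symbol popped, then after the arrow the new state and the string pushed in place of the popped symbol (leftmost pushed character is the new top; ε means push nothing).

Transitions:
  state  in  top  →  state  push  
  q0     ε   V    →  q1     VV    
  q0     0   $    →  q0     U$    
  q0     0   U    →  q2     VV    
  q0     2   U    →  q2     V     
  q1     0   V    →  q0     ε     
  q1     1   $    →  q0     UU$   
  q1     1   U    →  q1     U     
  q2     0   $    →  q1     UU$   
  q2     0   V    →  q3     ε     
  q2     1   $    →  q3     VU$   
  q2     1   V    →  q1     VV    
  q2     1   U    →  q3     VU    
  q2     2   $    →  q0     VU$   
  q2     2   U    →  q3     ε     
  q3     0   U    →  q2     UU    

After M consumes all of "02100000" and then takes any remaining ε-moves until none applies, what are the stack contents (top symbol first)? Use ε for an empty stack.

(q0, 02100000, $)
  read 0, top $: go to q0, push U$ → (q0, 2100000, U$)
  read 2, top U: go to q2, push V → (q2, 100000, V$)
  read 1, top V: go to q1, push VV → (q1, 00000, VV$)
  read 0, top V: go to q0, push ε → (q0, 0000, V$)
  ε-move, top V: go to q1, push VV → (q1, 0000, VV$)
  read 0, top V: go to q0, push ε → (q0, 000, V$)
  ε-move, top V: go to q1, push VV → (q1, 000, VV$)
  read 0, top V: go to q0, push ε → (q0, 00, V$)
  ε-move, top V: go to q1, push VV → (q1, 00, VV$)
  read 0, top V: go to q0, push ε → (q0, 0, V$)
  ε-move, top V: go to q1, push VV → (q1, 0, VV$)
  read 0, top V: go to q0, push ε → (q0, ε, V$)
  ε-move, top V: go to q1, push VV → (q1, ε, VV$)
All input consumed in state q1 with stack VV$.

VV$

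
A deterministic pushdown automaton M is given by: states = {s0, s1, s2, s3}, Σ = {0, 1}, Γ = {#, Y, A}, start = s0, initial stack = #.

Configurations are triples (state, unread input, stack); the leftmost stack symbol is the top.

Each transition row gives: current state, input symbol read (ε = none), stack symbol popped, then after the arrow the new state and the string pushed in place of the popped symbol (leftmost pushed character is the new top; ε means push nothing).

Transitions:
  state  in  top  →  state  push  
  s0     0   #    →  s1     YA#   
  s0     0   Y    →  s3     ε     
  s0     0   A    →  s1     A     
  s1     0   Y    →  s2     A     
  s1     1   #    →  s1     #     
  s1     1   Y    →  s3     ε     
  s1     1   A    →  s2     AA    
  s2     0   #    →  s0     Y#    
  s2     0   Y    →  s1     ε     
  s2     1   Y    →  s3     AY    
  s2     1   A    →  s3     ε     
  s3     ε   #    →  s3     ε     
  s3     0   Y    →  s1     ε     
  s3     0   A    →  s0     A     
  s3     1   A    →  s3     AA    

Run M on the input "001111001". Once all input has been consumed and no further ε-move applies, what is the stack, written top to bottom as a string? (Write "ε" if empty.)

AAAAA#

(s0, 001111001, #) ⊢ (s1, 01111001, YA#) ⊢ (s2, 1111001, AA#) ⊢ (s3, 111001, A#) ⊢ (s3, 11001, AA#) ⊢ (s3, 1001, AAA#) ⊢ (s3, 001, AAAA#) ⊢ (s0, 01, AAAA#) ⊢ (s1, 1, AAAA#) ⊢ (s2, ε, AAAAA#)
All input consumed in state s2 with stack AAAAA#.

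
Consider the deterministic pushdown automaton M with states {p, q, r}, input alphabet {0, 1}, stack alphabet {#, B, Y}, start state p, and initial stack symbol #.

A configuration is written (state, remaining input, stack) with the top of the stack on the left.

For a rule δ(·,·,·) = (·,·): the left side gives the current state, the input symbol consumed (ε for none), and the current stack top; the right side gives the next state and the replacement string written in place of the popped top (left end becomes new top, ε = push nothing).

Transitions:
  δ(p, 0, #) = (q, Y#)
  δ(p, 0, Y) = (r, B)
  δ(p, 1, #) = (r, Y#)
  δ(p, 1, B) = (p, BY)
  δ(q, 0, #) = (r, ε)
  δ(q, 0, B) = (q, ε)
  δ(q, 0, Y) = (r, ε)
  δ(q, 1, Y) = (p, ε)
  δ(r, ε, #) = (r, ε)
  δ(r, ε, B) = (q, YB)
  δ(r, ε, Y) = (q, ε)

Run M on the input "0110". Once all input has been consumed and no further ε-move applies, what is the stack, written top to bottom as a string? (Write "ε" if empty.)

ε

(p, 0110, #) ⊢ (q, 110, Y#) ⊢ (p, 10, #) ⊢ (r, 0, Y#) ⊢ (q, 0, #) ⊢ (r, ε, ε)
All input consumed in state r with stack ε.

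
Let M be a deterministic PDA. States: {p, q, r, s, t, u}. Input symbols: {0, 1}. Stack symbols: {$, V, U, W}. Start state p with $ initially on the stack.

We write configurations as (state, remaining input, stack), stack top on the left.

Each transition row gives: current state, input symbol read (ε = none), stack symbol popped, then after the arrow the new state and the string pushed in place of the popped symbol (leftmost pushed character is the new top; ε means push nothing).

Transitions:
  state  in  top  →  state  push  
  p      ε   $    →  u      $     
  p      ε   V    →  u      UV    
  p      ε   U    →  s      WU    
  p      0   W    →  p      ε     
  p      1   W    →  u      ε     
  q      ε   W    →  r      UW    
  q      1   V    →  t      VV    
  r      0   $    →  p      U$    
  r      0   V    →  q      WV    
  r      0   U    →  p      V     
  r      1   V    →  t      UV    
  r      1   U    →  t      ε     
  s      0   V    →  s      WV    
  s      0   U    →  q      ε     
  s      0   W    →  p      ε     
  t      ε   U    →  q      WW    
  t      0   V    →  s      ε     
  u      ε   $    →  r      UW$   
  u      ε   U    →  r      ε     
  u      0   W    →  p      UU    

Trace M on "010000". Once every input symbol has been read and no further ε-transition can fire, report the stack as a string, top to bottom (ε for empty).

UWVWVWWVW$

(p, 010000, $)
  ε-move, top $: go to u, push $ → (u, 010000, $)
  ε-move, top $: go to r, push UW$ → (r, 010000, UW$)
  read 0, top U: go to p, push V → (p, 10000, VW$)
  ε-move, top V: go to u, push UV → (u, 10000, UVW$)
  ε-move, top U: go to r, push ε → (r, 10000, VW$)
  read 1, top V: go to t, push UV → (t, 0000, UVW$)
  ε-move, top U: go to q, push WW → (q, 0000, WWVW$)
  ε-move, top W: go to r, push UW → (r, 0000, UWWVW$)
  read 0, top U: go to p, push V → (p, 000, VWWVW$)
  ε-move, top V: go to u, push UV → (u, 000, UVWWVW$)
  ε-move, top U: go to r, push ε → (r, 000, VWWVW$)
  read 0, top V: go to q, push WV → (q, 00, WVWWVW$)
  ε-move, top W: go to r, push UW → (r, 00, UWVWWVW$)
  read 0, top U: go to p, push V → (p, 0, VWVWWVW$)
  ε-move, top V: go to u, push UV → (u, 0, UVWVWWVW$)
  ε-move, top U: go to r, push ε → (r, 0, VWVWWVW$)
  read 0, top V: go to q, push WV → (q, ε, WVWVWWVW$)
  ε-move, top W: go to r, push UW → (r, ε, UWVWVWWVW$)
All input consumed in state r with stack UWVWVWWVW$.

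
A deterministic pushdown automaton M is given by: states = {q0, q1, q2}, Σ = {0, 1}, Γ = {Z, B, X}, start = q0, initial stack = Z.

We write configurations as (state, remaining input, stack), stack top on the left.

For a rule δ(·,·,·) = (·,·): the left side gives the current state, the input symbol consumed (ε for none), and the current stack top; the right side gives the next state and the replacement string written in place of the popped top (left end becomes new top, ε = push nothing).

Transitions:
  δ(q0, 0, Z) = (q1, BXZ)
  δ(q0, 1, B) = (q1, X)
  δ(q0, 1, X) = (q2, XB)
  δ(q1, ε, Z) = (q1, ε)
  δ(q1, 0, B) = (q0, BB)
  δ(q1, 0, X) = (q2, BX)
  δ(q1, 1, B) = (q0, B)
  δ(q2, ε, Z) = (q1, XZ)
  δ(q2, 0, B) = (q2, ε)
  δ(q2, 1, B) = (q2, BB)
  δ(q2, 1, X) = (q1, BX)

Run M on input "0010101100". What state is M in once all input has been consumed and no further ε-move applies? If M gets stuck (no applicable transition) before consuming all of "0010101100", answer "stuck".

q2

(q0, 0010101100, Z)
  read 0, top Z: go to q1, push BXZ → (q1, 010101100, BXZ)
  read 0, top B: go to q0, push BB → (q0, 10101100, BBXZ)
  read 1, top B: go to q1, push X → (q1, 0101100, XBXZ)
  read 0, top X: go to q2, push BX → (q2, 101100, BXBXZ)
  read 1, top B: go to q2, push BB → (q2, 01100, BBXBXZ)
  read 0, top B: go to q2, push ε → (q2, 1100, BXBXZ)
  read 1, top B: go to q2, push BB → (q2, 100, BBXBXZ)
  read 1, top B: go to q2, push BB → (q2, 00, BBBXBXZ)
  read 0, top B: go to q2, push ε → (q2, 0, BBXBXZ)
  read 0, top B: go to q2, push ε → (q2, ε, BXBXZ)
All input consumed; M is in state q2.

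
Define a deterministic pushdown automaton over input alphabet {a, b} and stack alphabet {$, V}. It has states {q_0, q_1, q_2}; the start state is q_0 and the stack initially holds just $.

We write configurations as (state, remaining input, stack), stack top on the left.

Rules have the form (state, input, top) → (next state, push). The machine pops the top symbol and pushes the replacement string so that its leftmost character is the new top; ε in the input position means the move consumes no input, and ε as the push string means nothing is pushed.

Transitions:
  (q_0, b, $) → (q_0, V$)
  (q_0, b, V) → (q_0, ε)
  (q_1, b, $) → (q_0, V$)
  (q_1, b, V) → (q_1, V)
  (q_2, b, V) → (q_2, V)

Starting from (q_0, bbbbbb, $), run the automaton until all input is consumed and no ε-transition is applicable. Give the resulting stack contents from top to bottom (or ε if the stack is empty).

$

(q_0, bbbbbb, $) ⊢ (q_0, bbbbb, V$) ⊢ (q_0, bbbb, $) ⊢ (q_0, bbb, V$) ⊢ (q_0, bb, $) ⊢ (q_0, b, V$) ⊢ (q_0, ε, $)
All input consumed in state q_0 with stack $.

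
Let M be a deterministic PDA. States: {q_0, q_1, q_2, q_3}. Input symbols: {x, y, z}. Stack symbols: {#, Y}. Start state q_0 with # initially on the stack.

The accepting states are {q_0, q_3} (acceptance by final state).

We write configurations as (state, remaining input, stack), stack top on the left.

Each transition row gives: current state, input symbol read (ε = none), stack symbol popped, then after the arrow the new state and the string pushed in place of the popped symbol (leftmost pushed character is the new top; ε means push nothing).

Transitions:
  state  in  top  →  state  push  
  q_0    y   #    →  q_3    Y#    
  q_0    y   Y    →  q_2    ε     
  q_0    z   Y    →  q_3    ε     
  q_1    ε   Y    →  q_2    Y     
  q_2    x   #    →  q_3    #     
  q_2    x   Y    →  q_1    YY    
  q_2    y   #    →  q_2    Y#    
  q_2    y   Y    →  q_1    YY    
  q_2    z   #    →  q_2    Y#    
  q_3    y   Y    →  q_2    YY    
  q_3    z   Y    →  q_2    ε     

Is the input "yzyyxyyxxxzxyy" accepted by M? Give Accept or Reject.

(q_0, yzyyxyyxxxzxyy, #)
  read y, top #: go to q_3, push Y# → (q_3, zyyxyyxxxzxyy, Y#)
  read z, top Y: go to q_2, push ε → (q_2, yyxyyxxxzxyy, #)
  read y, top #: go to q_2, push Y# → (q_2, yxyyxxxzxyy, Y#)
  read y, top Y: go to q_1, push YY → (q_1, xyyxxxzxyy, YY#)
  ε-move, top Y: go to q_2, push Y → (q_2, xyyxxxzxyy, YY#)
  read x, top Y: go to q_1, push YY → (q_1, yyxxxzxyy, YYY#)
  ε-move, top Y: go to q_2, push Y → (q_2, yyxxxzxyy, YYY#)
  read y, top Y: go to q_1, push YY → (q_1, yxxxzxyy, YYYY#)
  ε-move, top Y: go to q_2, push Y → (q_2, yxxxzxyy, YYYY#)
  read y, top Y: go to q_1, push YY → (q_1, xxxzxyy, YYYYY#)
  ε-move, top Y: go to q_2, push Y → (q_2, xxxzxyy, YYYYY#)
  read x, top Y: go to q_1, push YY → (q_1, xxzxyy, YYYYYY#)
  ε-move, top Y: go to q_2, push Y → (q_2, xxzxyy, YYYYYY#)
  read x, top Y: go to q_1, push YY → (q_1, xzxyy, YYYYYYY#)
  ε-move, top Y: go to q_2, push Y → (q_2, xzxyy, YYYYYYY#)
  read x, top Y: go to q_1, push YY → (q_1, zxyy, YYYYYYYY#)
  ε-move, top Y: go to q_2, push Y → (q_2, zxyy, YYYYYYYY#)
No transition applies at (q_2, zxyy, YYYYYYYY#); input not fully consumed.

Reject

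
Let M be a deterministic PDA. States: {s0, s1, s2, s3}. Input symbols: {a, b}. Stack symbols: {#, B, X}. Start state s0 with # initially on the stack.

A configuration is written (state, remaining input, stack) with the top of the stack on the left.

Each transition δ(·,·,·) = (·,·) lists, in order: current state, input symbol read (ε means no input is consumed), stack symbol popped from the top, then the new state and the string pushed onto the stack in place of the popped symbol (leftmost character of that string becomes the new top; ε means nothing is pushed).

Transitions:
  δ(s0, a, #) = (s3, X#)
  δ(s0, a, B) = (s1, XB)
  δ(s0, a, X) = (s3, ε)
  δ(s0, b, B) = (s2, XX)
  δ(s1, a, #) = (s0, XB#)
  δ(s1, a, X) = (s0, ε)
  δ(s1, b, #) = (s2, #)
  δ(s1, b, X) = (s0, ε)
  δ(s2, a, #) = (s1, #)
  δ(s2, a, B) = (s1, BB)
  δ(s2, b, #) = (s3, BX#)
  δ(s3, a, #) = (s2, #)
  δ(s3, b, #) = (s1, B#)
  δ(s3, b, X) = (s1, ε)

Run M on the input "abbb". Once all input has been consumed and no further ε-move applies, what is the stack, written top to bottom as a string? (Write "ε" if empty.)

(s0, abbb, #) ⊢ (s3, bbb, X#) ⊢ (s1, bb, #) ⊢ (s2, b, #) ⊢ (s3, ε, BX#)
All input consumed in state s3 with stack BX#.

BX#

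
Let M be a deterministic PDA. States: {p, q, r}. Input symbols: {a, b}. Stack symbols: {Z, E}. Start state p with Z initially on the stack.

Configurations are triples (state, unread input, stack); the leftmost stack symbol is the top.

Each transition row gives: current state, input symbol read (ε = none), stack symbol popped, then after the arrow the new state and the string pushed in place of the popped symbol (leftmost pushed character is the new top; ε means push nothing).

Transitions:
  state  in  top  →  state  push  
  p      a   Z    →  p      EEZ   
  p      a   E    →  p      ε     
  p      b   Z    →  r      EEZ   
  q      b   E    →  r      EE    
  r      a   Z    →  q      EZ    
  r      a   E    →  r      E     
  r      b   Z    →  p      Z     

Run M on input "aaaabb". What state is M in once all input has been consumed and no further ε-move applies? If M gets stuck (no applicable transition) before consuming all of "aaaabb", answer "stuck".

(p, aaaabb, Z)
  read a, top Z: go to p, push EEZ → (p, aaabb, EEZ)
  read a, top E: go to p, push ε → (p, aabb, EZ)
  read a, top E: go to p, push ε → (p, abb, Z)
  read a, top Z: go to p, push EEZ → (p, bb, EEZ)
No transition for (p, b, top E); M blocks with input bb remaining.

stuck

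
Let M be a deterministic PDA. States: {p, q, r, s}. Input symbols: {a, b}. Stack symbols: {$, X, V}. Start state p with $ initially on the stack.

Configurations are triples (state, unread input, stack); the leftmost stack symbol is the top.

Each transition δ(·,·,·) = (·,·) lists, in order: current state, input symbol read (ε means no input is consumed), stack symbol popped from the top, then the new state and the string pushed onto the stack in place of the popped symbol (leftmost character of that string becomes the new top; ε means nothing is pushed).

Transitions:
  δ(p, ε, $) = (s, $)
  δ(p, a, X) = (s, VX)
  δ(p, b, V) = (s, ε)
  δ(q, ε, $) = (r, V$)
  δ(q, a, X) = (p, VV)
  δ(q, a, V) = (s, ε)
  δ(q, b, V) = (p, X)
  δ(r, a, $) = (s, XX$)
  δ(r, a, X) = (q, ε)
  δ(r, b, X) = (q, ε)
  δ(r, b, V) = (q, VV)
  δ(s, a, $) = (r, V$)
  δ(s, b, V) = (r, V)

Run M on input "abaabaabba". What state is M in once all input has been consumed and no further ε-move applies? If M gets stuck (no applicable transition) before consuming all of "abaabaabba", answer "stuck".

(p, abaabaabba, $)
  ε-move, top $: go to s, push $ → (s, abaabaabba, $)
  read a, top $: go to r, push V$ → (r, baabaabba, V$)
  read b, top V: go to q, push VV → (q, aabaabba, VV$)
  read a, top V: go to s, push ε → (s, abaabba, V$)
No transition for (s, a, top V); M blocks with input abaabba remaining.

stuck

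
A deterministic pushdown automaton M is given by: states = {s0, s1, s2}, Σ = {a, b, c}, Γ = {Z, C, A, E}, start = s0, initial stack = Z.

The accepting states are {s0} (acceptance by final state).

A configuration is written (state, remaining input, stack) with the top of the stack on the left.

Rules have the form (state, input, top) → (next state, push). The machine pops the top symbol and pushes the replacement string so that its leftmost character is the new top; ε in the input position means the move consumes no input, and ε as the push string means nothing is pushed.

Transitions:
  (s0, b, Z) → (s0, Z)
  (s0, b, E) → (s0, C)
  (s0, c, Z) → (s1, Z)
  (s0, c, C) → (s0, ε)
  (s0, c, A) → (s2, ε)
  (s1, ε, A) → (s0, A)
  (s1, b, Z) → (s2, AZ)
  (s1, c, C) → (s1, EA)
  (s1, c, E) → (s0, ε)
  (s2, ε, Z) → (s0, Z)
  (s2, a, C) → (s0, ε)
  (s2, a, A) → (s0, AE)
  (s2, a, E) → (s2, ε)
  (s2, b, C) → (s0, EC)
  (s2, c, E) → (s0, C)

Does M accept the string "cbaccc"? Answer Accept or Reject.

(s0, cbaccc, Z)
  read c, top Z: go to s1, push Z → (s1, baccc, Z)
  read b, top Z: go to s2, push AZ → (s2, accc, AZ)
  read a, top A: go to s0, push AE → (s0, ccc, AEZ)
  read c, top A: go to s2, push ε → (s2, cc, EZ)
  read c, top E: go to s0, push C → (s0, c, CZ)
  read c, top C: go to s0, push ε → (s0, ε, Z)
All input consumed; state s0 ∈ F.

Accept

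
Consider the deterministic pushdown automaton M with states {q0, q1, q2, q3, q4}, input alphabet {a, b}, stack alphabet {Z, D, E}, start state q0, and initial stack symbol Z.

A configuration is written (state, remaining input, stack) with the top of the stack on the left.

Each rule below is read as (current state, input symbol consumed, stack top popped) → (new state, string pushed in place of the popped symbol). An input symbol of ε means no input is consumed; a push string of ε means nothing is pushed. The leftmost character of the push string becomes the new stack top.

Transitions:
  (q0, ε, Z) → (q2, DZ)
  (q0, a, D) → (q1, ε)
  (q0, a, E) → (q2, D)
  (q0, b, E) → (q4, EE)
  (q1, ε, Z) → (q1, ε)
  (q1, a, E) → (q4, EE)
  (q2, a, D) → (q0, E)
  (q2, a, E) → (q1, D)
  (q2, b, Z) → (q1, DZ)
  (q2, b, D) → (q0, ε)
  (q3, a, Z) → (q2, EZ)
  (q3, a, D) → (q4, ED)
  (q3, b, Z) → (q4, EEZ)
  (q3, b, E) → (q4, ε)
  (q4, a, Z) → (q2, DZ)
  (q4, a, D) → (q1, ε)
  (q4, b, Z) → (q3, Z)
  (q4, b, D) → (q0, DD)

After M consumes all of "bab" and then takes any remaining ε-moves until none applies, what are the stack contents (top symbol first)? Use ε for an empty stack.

EEZ

(q0, bab, Z)
  ε-move, top Z: go to q2, push DZ → (q2, bab, DZ)
  read b, top D: go to q0, push ε → (q0, ab, Z)
  ε-move, top Z: go to q2, push DZ → (q2, ab, DZ)
  read a, top D: go to q0, push E → (q0, b, EZ)
  read b, top E: go to q4, push EE → (q4, ε, EEZ)
All input consumed in state q4 with stack EEZ.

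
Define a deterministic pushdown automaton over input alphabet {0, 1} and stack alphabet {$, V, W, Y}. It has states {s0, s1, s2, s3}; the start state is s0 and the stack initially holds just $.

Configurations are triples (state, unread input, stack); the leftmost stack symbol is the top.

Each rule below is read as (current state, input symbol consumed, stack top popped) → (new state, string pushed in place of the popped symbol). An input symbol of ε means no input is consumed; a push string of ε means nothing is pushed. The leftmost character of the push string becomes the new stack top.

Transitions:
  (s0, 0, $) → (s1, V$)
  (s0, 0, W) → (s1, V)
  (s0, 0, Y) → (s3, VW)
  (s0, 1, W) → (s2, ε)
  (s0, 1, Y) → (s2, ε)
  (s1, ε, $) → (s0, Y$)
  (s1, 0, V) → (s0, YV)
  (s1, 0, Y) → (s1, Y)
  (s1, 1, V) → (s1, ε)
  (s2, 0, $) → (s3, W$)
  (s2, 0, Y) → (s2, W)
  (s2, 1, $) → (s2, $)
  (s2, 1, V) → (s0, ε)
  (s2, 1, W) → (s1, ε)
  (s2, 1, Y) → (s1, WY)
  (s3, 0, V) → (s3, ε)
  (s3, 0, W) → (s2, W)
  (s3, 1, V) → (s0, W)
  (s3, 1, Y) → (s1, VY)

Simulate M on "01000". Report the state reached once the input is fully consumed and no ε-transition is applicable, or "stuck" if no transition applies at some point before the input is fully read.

(s0, 01000, $)
  read 0, top $: go to s1, push V$ → (s1, 1000, V$)
  read 1, top V: go to s1, push ε → (s1, 000, $)
  ε-move, top $: go to s0, push Y$ → (s0, 000, Y$)
  read 0, top Y: go to s3, push VW → (s3, 00, VW$)
  read 0, top V: go to s3, push ε → (s3, 0, W$)
  read 0, top W: go to s2, push W → (s2, ε, W$)
All input consumed; M is in state s2.

s2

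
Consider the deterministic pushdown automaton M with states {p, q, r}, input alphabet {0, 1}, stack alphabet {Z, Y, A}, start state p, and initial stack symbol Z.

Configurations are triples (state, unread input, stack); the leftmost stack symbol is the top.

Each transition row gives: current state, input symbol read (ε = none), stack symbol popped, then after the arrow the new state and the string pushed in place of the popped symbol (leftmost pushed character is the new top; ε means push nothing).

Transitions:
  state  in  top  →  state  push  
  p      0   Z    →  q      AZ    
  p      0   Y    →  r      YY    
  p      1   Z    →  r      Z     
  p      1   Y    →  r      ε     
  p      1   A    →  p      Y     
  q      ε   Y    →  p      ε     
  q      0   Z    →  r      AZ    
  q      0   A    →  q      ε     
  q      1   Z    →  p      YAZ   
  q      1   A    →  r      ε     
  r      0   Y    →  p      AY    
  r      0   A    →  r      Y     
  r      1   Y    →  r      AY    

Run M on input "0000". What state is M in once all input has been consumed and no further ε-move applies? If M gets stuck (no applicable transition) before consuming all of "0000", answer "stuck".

(p, 0000, Z)
  read 0, top Z: go to q, push AZ → (q, 000, AZ)
  read 0, top A: go to q, push ε → (q, 00, Z)
  read 0, top Z: go to r, push AZ → (r, 0, AZ)
  read 0, top A: go to r, push Y → (r, ε, YZ)
All input consumed; M is in state r.

r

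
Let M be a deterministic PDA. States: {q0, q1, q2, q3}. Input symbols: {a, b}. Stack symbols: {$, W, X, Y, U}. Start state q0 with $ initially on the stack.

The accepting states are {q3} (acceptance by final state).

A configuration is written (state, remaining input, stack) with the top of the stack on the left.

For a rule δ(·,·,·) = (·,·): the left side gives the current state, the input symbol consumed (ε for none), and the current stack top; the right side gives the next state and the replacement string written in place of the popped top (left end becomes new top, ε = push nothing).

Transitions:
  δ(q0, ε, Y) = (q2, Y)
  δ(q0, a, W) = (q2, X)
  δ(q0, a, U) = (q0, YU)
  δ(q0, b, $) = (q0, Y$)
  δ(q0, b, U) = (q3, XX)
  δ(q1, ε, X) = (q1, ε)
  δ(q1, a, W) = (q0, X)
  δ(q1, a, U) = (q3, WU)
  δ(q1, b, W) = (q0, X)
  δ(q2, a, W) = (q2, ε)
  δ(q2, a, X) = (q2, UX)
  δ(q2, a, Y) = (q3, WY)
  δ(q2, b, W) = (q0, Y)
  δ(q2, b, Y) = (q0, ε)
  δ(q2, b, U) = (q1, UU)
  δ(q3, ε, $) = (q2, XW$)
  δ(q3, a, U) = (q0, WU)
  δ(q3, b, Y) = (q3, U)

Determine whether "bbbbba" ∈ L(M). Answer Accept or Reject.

(q0, bbbbba, $)
  read b, top $: go to q0, push Y$ → (q0, bbbba, Y$)
  ε-move, top Y: go to q2, push Y → (q2, bbbba, Y$)
  read b, top Y: go to q0, push ε → (q0, bbba, $)
  read b, top $: go to q0, push Y$ → (q0, bba, Y$)
  ε-move, top Y: go to q2, push Y → (q2, bba, Y$)
  read b, top Y: go to q0, push ε → (q0, ba, $)
  read b, top $: go to q0, push Y$ → (q0, a, Y$)
  ε-move, top Y: go to q2, push Y → (q2, a, Y$)
  read a, top Y: go to q3, push WY → (q3, ε, WY$)
All input consumed; state q3 ∈ F.

Accept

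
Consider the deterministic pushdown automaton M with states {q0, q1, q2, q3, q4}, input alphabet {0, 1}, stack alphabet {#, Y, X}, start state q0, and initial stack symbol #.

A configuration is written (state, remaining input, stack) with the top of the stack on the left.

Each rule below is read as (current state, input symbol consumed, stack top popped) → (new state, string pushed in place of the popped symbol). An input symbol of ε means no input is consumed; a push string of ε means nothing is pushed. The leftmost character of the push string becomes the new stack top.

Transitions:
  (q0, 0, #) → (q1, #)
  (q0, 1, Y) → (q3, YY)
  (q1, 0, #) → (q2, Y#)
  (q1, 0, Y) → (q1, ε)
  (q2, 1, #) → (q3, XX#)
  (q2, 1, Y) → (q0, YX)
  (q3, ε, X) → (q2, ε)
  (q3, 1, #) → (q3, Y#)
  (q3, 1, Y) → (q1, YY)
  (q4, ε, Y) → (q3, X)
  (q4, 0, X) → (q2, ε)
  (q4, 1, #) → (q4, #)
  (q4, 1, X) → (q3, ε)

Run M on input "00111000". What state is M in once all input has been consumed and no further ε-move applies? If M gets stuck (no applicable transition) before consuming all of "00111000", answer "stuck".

q1

(q0, 00111000, #)
  read 0, top #: go to q1, push # → (q1, 0111000, #)
  read 0, top #: go to q2, push Y# → (q2, 111000, Y#)
  read 1, top Y: go to q0, push YX → (q0, 11000, YX#)
  read 1, top Y: go to q3, push YY → (q3, 1000, YYX#)
  read 1, top Y: go to q1, push YY → (q1, 000, YYYX#)
  read 0, top Y: go to q1, push ε → (q1, 00, YYX#)
  read 0, top Y: go to q1, push ε → (q1, 0, YX#)
  read 0, top Y: go to q1, push ε → (q1, ε, X#)
All input consumed; M is in state q1.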